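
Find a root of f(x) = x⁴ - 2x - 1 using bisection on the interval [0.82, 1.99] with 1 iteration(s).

f(x) = x⁴ - 2x - 1
Initial interval: [0.82, 1.99]

Iteration 1:
  c_1 = (0.820000 + 1.990000)/2 = 1.405000
  f(c_1) = f(1.405000) = 0.086775
  f(a) × f(c) < 0, new interval: [0.820000, 1.405000]

After 1 iteration(s), the approximation is c_1 = 1.405000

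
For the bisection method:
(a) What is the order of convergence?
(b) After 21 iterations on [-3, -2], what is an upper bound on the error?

(a) Bisection has linear (order 1) convergence; the error is halved each step.

(b) Error bound = (b-a)/2^n = (-2 - (-3))/2^{21}
    = 1/2^{21}

(a) 1 (linear); (b) error ≤ 4.77e-07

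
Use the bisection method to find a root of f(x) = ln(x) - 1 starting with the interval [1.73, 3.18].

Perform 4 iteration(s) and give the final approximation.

f(x) = ln(x) - 1
Initial interval: [1.73, 3.18]

Iteration 1:
  c_1 = (1.730000 + 3.180000)/2 = 2.455000
  f(c_1) = f(2.455000) = -0.101873
  f(a) × f(c) ≥ 0, new interval: [2.455000, 3.180000]
Iteration 2:
  c_2 = (2.455000 + 3.180000)/2 = 2.817500
  f(c_2) = f(2.817500) = 0.035850
  f(a) × f(c) < 0, new interval: [2.455000, 2.817500]
Iteration 3:
  c_3 = (2.455000 + 2.817500)/2 = 2.636250
  f(c_3) = f(2.636250) = -0.030643
  f(a) × f(c) ≥ 0, new interval: [2.636250, 2.817500]
Iteration 4:
  c_4 = (2.636250 + 2.817500)/2 = 2.726875
  f(c_4) = f(2.726875) = 0.003156
  f(a) × f(c) < 0, new interval: [2.636250, 2.726875]

After 4 iteration(s), the approximation is c_4 = 2.726875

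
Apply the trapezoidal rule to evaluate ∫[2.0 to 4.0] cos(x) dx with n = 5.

f(x) = cos(x)
a = 2.0, b = 4.0, n = 5
h = (b - a)/n = 0.400000

Trapezoidal rule: (h/2)[f(x₀) + 2f(x₁) + 2f(x₂) + ... + f(xₙ)]

x_0 = 2.0000, f(x_0) = -0.416147, coefficient = 1
x_1 = 2.4000, f(x_1) = -0.737394, coefficient = 2
x_2 = 2.8000, f(x_2) = -0.942222, coefficient = 2
x_3 = 3.2000, f(x_3) = -0.998295, coefficient = 2
x_4 = 3.6000, f(x_4) = -0.896758, coefficient = 2
x_5 = 4.0000, f(x_5) = -0.653644, coefficient = 1

I ≈ (0.400000/2) × -8.219129 = -1.643826
Exact value: -1.666100
Error: 0.022274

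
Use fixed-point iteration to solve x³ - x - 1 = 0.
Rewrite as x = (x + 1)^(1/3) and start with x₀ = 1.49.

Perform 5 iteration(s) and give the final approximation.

Equation: x³ - x - 1 = 0
Fixed-point form: x = (x + 1)^(1/3)
x₀ = 1.49

x_1 = g(1.490000) = 1.355397
x_2 = g(1.355397) = 1.330520
x_3 = g(1.330520) = 1.325819
x_4 = g(1.325819) = 1.324927
x_5 = g(1.324927) = 1.324758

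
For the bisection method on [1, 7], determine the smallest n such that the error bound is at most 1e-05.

We need (b-a)/2^n ≤ 1e-05
(7 - 1)/2^n ≤ 1e-05
6/2^n ≤ 1e-05
2^n ≥ 600000
n ≥ log₂(600000) = 19.19
n ≥ 20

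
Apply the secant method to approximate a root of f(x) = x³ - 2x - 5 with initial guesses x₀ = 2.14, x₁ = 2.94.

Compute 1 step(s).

f(x) = x³ - 2x - 5
x₀ = 2.14, x₁ = 2.94

Secant formula: x_{n+1} = x_n - f(x_n)(x_n - x_{n-1})/(f(x_n) - f(x_{n-1}))

Iteration 1:
  f(2.140000) = 0.520344
  f(2.940000) = 14.532184
  x_2 = 2.940000 - 14.532184×(2.940000 - 2.140000)/(14.532184 - 0.520344)
       = 2.110291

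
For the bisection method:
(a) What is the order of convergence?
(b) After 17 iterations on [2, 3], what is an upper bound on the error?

(a) Bisection has linear (order 1) convergence; the error is halved each step.

(b) Error bound = (b-a)/2^n = (3 - 2)/2^{17}
    = 1/2^{17}

(a) 1 (linear); (b) error ≤ 7.63e-06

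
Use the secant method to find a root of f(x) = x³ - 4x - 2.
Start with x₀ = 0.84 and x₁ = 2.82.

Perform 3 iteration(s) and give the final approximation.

f(x) = x³ - 4x - 2
x₀ = 0.84, x₁ = 2.82

Secant formula: x_{n+1} = x_n - f(x_n)(x_n - x_{n-1})/(f(x_n) - f(x_{n-1}))

Iteration 1:
  f(0.840000) = -4.767296
  f(2.820000) = 9.145768
  x_2 = 2.820000 - 9.145768×(2.820000 - 0.840000)/(9.145768 - (-4.767296))
       = 1.518445
Iteration 2:
  f(2.820000) = 9.145768
  f(1.518445) = -4.572740
  x_3 = 1.518445 - (-4.572740)×(1.518445 - 2.820000)/(-4.572740 - 9.145768)
       = 1.952287
Iteration 3:
  f(1.518445) = -4.572740
  f(1.952287) = -2.368150
  x_4 = 1.952287 - (-2.368150)×(1.952287 - 1.518445)/(-2.368150 - (-4.572740))
       = 2.418317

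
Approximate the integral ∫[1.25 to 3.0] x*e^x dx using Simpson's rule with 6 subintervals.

f(x) = x*e^x
a = 1.25, b = 3.0, n = 6
h = (b - a)/n = 0.291667

Simpson's rule: (h/3)[f(x₀) + 4f(x₁) + 2f(x₂) + ... + f(xₙ)]

x_0 = 1.2500, f(x_0) = 4.362929, coefficient = 1
x_1 = 1.5417, f(x_1) = 7.203239, coefficient = 4
x_2 = 1.8333, f(x_2) = 11.466952, coefficient = 2
x_3 = 2.1250, f(x_3) = 17.792407, coefficient = 4
x_4 = 2.4167, f(x_4) = 27.087053, coefficient = 2
x_5 = 2.7083, f(x_5) = 40.636504, coefficient = 4
x_6 = 3.0000, f(x_6) = 60.256611, coefficient = 1

I ≈ (0.291667/3) × 404.256147 = 39.302681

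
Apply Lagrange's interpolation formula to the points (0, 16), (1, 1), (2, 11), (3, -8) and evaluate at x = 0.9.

Lagrange interpolation formula:
P(x) = Σ yᵢ × Lᵢ(x)
where Lᵢ(x) = Π_{j≠i} (x - xⱼ)/(xᵢ - xⱼ)

L_0(0.9) = (0.9 - 1)/(0 - 1) × (0.9 - 2)/(0 - 2) × (0.9 - 3)/(0 - 3) = 0.038500
L_1(0.9) = (0.9 - 0)/(1 - 0) × (0.9 - 2)/(1 - 2) × (0.9 - 3)/(1 - 3) = 1.039500
L_2(0.9) = (0.9 - 0)/(2 - 0) × (0.9 - 1)/(2 - 1) × (0.9 - 3)/(2 - 3) = -0.094500
L_3(0.9) = (0.9 - 0)/(3 - 0) × (0.9 - 1)/(3 - 1) × (0.9 - 2)/(3 - 2) = 0.016500

P(0.9) = 16×L_0(0.9) + 1×L_1(0.9) + 11×L_2(0.9) + (-8)×L_3(0.9)
P(0.9) = 0.484000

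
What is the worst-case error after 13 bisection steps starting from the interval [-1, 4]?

Bisection error bound: |error| ≤ (b-a)/2^n
|error| ≤ (4 - (-1))/2^13 = 5/2^13
|error| ≤ 0.0006103516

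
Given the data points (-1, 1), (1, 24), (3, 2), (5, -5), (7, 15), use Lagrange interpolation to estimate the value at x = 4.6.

Lagrange interpolation formula:
P(x) = Σ yᵢ × Lᵢ(x)
where Lᵢ(x) = Π_{j≠i} (x - xⱼ)/(xᵢ - xⱼ)

L_0(4.6) = (4.6 - 1)/(-1 - 1) × (4.6 - 3)/(-1 - 3) × (4.6 - 5)/(-1 - 5) × (4.6 - 7)/(-1 - 7) = 0.014400
L_1(4.6) = (4.6 - (-1))/(1 - (-1)) × (4.6 - 3)/(1 - 3) × (4.6 - 5)/(1 - 5) × (4.6 - 7)/(1 - 7) = -0.089600
L_2(4.6) = (4.6 - (-1))/(3 - (-1)) × (4.6 - 1)/(3 - 1) × (4.6 - 5)/(3 - 5) × (4.6 - 7)/(3 - 7) = 0.302400
L_3(4.6) = (4.6 - (-1))/(5 - (-1)) × (4.6 - 1)/(5 - 1) × (4.6 - 3)/(5 - 3) × (4.6 - 7)/(5 - 7) = 0.806400
L_4(4.6) = (4.6 - (-1))/(7 - (-1)) × (4.6 - 1)/(7 - 1) × (4.6 - 3)/(7 - 3) × (4.6 - 5)/(7 - 5) = -0.033600

P(4.6) = 1×L_0(4.6) + 24×L_1(4.6) + 2×L_2(4.6) + (-5)×L_3(4.6) + 15×L_4(4.6)
P(4.6) = -6.067200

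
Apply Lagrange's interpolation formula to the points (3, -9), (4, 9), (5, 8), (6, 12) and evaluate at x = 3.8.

Lagrange interpolation formula:
P(x) = Σ yᵢ × Lᵢ(x)
where Lᵢ(x) = Π_{j≠i} (x - xⱼ)/(xᵢ - xⱼ)

L_0(3.8) = (3.8 - 4)/(3 - 4) × (3.8 - 5)/(3 - 5) × (3.8 - 6)/(3 - 6) = 0.088000
L_1(3.8) = (3.8 - 3)/(4 - 3) × (3.8 - 5)/(4 - 5) × (3.8 - 6)/(4 - 6) = 1.056000
L_2(3.8) = (3.8 - 3)/(5 - 3) × (3.8 - 4)/(5 - 4) × (3.8 - 6)/(5 - 6) = -0.176000
L_3(3.8) = (3.8 - 3)/(6 - 3) × (3.8 - 4)/(6 - 4) × (3.8 - 5)/(6 - 5) = 0.032000

P(3.8) = (-9)×L_0(3.8) + 9×L_1(3.8) + 8×L_2(3.8) + 12×L_3(3.8)
P(3.8) = 7.688000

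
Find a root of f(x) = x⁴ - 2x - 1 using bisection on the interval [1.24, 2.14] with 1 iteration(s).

f(x) = x⁴ - 2x - 1
Initial interval: [1.24, 2.14]

Iteration 1:
  c_1 = (1.240000 + 2.140000)/2 = 1.690000
  f(c_1) = f(1.690000) = 3.777307
  f(a) × f(c) < 0, new interval: [1.240000, 1.690000]

After 1 iteration(s), the approximation is c_1 = 1.690000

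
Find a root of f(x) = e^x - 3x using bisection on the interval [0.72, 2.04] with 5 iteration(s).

f(x) = e^x - 3x
Initial interval: [0.72, 2.04]

Iteration 1:
  c_1 = (0.720000 + 2.040000)/2 = 1.380000
  f(c_1) = f(1.380000) = -0.165098
  f(a) × f(c) ≥ 0, new interval: [1.380000, 2.040000]
Iteration 2:
  c_2 = (1.380000 + 2.040000)/2 = 1.710000
  f(c_2) = f(1.710000) = 0.398961
  f(a) × f(c) < 0, new interval: [1.380000, 1.710000]
Iteration 3:
  c_3 = (1.380000 + 1.710000)/2 = 1.545000
  f(c_3) = f(1.545000) = 0.052972
  f(a) × f(c) < 0, new interval: [1.380000, 1.545000]
Iteration 4:
  c_4 = (1.380000 + 1.545000)/2 = 1.462500
  f(c_4) = f(1.462500) = -0.070762
  f(a) × f(c) ≥ 0, new interval: [1.462500, 1.545000]
Iteration 5:
  c_5 = (1.462500 + 1.545000)/2 = 1.503750
  f(c_5) = f(1.503750) = -0.012723
  f(a) × f(c) ≥ 0, new interval: [1.503750, 1.545000]

After 5 iteration(s), the approximation is c_5 = 1.503750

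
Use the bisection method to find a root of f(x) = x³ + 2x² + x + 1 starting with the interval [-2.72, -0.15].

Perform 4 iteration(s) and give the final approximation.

f(x) = x³ + 2x² + x + 1
Initial interval: [-2.72, -0.15]

Iteration 1:
  c_1 = (-2.720000 + (-0.150000))/2 = -1.435000
  f(c_1) = f(-1.435000) = 0.728462
  f(a) × f(c) < 0, new interval: [-2.720000, -1.435000]
Iteration 2:
  c_2 = (-2.720000 + (-1.435000))/2 = -2.077500
  f(c_2) = f(-2.077500) = -1.411990
  f(a) × f(c) ≥ 0, new interval: [-2.077500, -1.435000]
Iteration 3:
  c_3 = (-2.077500 + (-1.435000))/2 = -1.756250
  f(c_3) = f(-1.756250) = -0.004424
  f(a) × f(c) ≥ 0, new interval: [-1.756250, -1.435000]
Iteration 4:
  c_4 = (-1.756250 + (-1.435000))/2 = -1.595625
  f(c_4) = f(-1.595625) = 0.433921
  f(a) × f(c) < 0, new interval: [-1.756250, -1.595625]

After 4 iteration(s), the approximation is c_4 = -1.595625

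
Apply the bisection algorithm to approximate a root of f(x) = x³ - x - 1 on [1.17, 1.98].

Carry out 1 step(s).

f(x) = x³ - x - 1
Initial interval: [1.17, 1.98]

Iteration 1:
  c_1 = (1.170000 + 1.980000)/2 = 1.575000
  f(c_1) = f(1.575000) = 1.331984
  f(a) × f(c) < 0, new interval: [1.170000, 1.575000]

After 1 iteration(s), the approximation is c_1 = 1.575000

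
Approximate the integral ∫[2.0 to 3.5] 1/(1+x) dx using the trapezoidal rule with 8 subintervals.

f(x) = 1/(1+x)
a = 2.0, b = 3.5, n = 8
h = (b - a)/n = 0.187500

Trapezoidal rule: (h/2)[f(x₀) + 2f(x₁) + 2f(x₂) + ... + f(xₙ)]

x_0 = 2.0000, f(x_0) = 0.333333, coefficient = 1
x_1 = 2.1875, f(x_1) = 0.313725, coefficient = 2
x_2 = 2.3750, f(x_2) = 0.296296, coefficient = 2
x_3 = 2.5625, f(x_3) = 0.280702, coefficient = 2
x_4 = 2.7500, f(x_4) = 0.266667, coefficient = 2
x_5 = 2.9375, f(x_5) = 0.253968, coefficient = 2
x_6 = 3.1250, f(x_6) = 0.242424, coefficient = 2
x_7 = 3.3125, f(x_7) = 0.231884, coefficient = 2
x_8 = 3.5000, f(x_8) = 0.222222, coefficient = 1

I ≈ (0.187500/2) × 4.326889 = 0.405646
Exact value: 0.405465
Error: 0.000181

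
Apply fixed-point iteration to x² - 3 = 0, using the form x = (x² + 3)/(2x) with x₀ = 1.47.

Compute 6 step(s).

Equation: x² - 3 = 0
Fixed-point form: x = (x² + 3)/(2x)
x₀ = 1.47

x_1 = g(1.470000) = 1.755408
x_2 = g(1.755408) = 1.732206
x_3 = g(1.732206) = 1.732051
x_4 = g(1.732051) = 1.732051
x_5 = g(1.732051) = 1.732051
x_6 = g(1.732051) = 1.732051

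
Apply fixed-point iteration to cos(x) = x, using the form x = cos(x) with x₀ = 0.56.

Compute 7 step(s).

Equation: cos(x) = x
Fixed-point form: x = cos(x)
x₀ = 0.56

x_1 = g(0.560000) = 0.847255
x_2 = g(0.847255) = 0.662043
x_3 = g(0.662043) = 0.788738
x_4 = g(0.788738) = 0.704741
x_5 = g(0.704741) = 0.761779
x_6 = g(0.761779) = 0.723609
x_7 = g(0.723609) = 0.749421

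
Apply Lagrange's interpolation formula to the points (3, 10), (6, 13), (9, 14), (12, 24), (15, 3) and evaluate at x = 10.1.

Lagrange interpolation formula:
P(x) = Σ yᵢ × Lᵢ(x)
where Lᵢ(x) = Π_{j≠i} (x - xⱼ)/(xᵢ - xⱼ)

L_0(10.1) = (10.1 - 6)/(3 - 6) × (10.1 - 9)/(3 - 9) × (10.1 - 12)/(3 - 12) × (10.1 - 15)/(3 - 15) = 0.021599
L_1(10.1) = (10.1 - 3)/(6 - 3) × (10.1 - 9)/(6 - 9) × (10.1 - 12)/(6 - 12) × (10.1 - 15)/(6 - 15) = -0.149611
L_2(10.1) = (10.1 - 3)/(9 - 3) × (10.1 - 6)/(9 - 6) × (10.1 - 12)/(9 - 12) × (10.1 - 15)/(9 - 15) = 0.836463
L_3(10.1) = (10.1 - 3)/(12 - 3) × (10.1 - 6)/(12 - 6) × (10.1 - 9)/(12 - 9) × (10.1 - 15)/(12 - 15) = 0.322845
L_4(10.1) = (10.1 - 3)/(15 - 3) × (10.1 - 6)/(15 - 6) × (10.1 - 9)/(15 - 9) × (10.1 - 12)/(15 - 12) = -0.031296

P(10.1) = 10×L_0(10.1) + 13×L_1(10.1) + 14×L_2(10.1) + 24×L_3(10.1) + 3×L_4(10.1)
P(10.1) = 17.635929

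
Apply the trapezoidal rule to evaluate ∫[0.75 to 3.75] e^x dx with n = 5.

f(x) = e^x
a = 0.75, b = 3.75, n = 5
h = (b - a)/n = 0.600000

Trapezoidal rule: (h/2)[f(x₀) + 2f(x₁) + 2f(x₂) + ... + f(xₙ)]

x_0 = 0.7500, f(x_0) = 2.117000, coefficient = 1
x_1 = 1.3500, f(x_1) = 3.857426, coefficient = 2
x_2 = 1.9500, f(x_2) = 7.028688, coefficient = 2
x_3 = 2.5500, f(x_3) = 12.807104, coefficient = 2
x_4 = 3.1500, f(x_4) = 23.336065, coefficient = 2
x_5 = 3.7500, f(x_5) = 42.521082, coefficient = 1

I ≈ (0.600000/2) × 138.696645 = 41.608993
Exact value: 40.404082
Error: 1.204912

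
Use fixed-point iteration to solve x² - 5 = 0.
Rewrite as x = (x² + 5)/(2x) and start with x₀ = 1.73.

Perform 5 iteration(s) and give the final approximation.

Equation: x² - 5 = 0
Fixed-point form: x = (x² + 5)/(2x)
x₀ = 1.73

x_1 = g(1.730000) = 2.310087
x_2 = g(2.310087) = 2.237254
x_3 = g(2.237254) = 2.236068
x_4 = g(2.236068) = 2.236068
x_5 = g(2.236068) = 2.236068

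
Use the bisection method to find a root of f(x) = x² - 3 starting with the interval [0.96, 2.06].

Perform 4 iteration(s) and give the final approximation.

f(x) = x² - 3
Initial interval: [0.96, 2.06]

Iteration 1:
  c_1 = (0.960000 + 2.060000)/2 = 1.510000
  f(c_1) = f(1.510000) = -0.719900
  f(a) × f(c) ≥ 0, new interval: [1.510000, 2.060000]
Iteration 2:
  c_2 = (1.510000 + 2.060000)/2 = 1.785000
  f(c_2) = f(1.785000) = 0.186225
  f(a) × f(c) < 0, new interval: [1.510000, 1.785000]
Iteration 3:
  c_3 = (1.510000 + 1.785000)/2 = 1.647500
  f(c_3) = f(1.647500) = -0.285744
  f(a) × f(c) ≥ 0, new interval: [1.647500, 1.785000]
Iteration 4:
  c_4 = (1.647500 + 1.785000)/2 = 1.716250
  f(c_4) = f(1.716250) = -0.054486
  f(a) × f(c) ≥ 0, new interval: [1.716250, 1.785000]

After 4 iteration(s), the approximation is c_4 = 1.716250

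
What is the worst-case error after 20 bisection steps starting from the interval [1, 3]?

Bisection error bound: |error| ≤ (b-a)/2^n
|error| ≤ (3 - 1)/2^20 = 2/2^20
|error| ≤ 0.0000019073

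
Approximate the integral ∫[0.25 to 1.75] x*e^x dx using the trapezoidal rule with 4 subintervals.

f(x) = x*e^x
a = 0.25, b = 1.75, n = 4
h = (b - a)/n = 0.375000

Trapezoidal rule: (h/2)[f(x₀) + 2f(x₁) + 2f(x₂) + ... + f(xₙ)]

x_0 = 0.2500, f(x_0) = 0.321006, coefficient = 1
x_1 = 0.6250, f(x_1) = 1.167654, coefficient = 2
x_2 = 1.0000, f(x_2) = 2.718282, coefficient = 2
x_3 = 1.3750, f(x_3) = 5.438230, coefficient = 2
x_4 = 1.7500, f(x_4) = 10.070555, coefficient = 1

I ≈ (0.375000/2) × 29.039893 = 5.444980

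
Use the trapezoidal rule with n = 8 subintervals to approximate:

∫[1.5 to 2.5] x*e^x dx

f(x) = x*e^x
a = 1.5, b = 2.5, n = 8
h = (b - a)/n = 0.125000

Trapezoidal rule: (h/2)[f(x₀) + 2f(x₁) + 2f(x₂) + ... + f(xₙ)]

x_0 = 1.5000, f(x_0) = 6.722534, coefficient = 1
x_1 = 1.6250, f(x_1) = 8.252431, coefficient = 2
x_2 = 1.7500, f(x_2) = 10.070555, coefficient = 2
x_3 = 1.8750, f(x_3) = 12.226536, coefficient = 2
x_4 = 2.0000, f(x_4) = 14.778112, coefficient = 2
x_5 = 2.1250, f(x_5) = 17.792407, coefficient = 2
x_6 = 2.2500, f(x_6) = 21.347406, coefficient = 2
x_7 = 2.3750, f(x_7) = 25.533656, coefficient = 2
x_8 = 2.5000, f(x_8) = 30.456235, coefficient = 1

I ≈ (0.125000/2) × 257.180974 = 16.073811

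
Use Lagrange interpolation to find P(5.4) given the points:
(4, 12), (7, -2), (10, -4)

Lagrange interpolation formula:
P(x) = Σ yᵢ × Lᵢ(x)
where Lᵢ(x) = Π_{j≠i} (x - xⱼ)/(xᵢ - xⱼ)

L_0(5.4) = (5.4 - 7)/(4 - 7) × (5.4 - 10)/(4 - 10) = 0.408889
L_1(5.4) = (5.4 - 4)/(7 - 4) × (5.4 - 10)/(7 - 10) = 0.715556
L_2(5.4) = (5.4 - 4)/(10 - 4) × (5.4 - 7)/(10 - 7) = -0.124444

P(5.4) = 12×L_0(5.4) + (-2)×L_1(5.4) + (-4)×L_2(5.4)
P(5.4) = 3.973333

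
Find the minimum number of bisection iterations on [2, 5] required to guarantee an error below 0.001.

We need (b-a)/2^n ≤ 0.001
(5 - 2)/2^n ≤ 0.001
3/2^n ≤ 0.001
2^n ≥ 3000
n ≥ log₂(3000) = 11.55
n ≥ 12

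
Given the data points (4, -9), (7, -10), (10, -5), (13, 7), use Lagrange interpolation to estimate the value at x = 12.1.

Lagrange interpolation formula:
P(x) = Σ yᵢ × Lᵢ(x)
where Lᵢ(x) = Π_{j≠i} (x - xⱼ)/(xᵢ - xⱼ)

L_0(12.1) = (12.1 - 7)/(4 - 7) × (12.1 - 10)/(4 - 10) × (12.1 - 13)/(4 - 13) = 0.059500
L_1(12.1) = (12.1 - 4)/(7 - 4) × (12.1 - 10)/(7 - 10) × (12.1 - 13)/(7 - 13) = -0.283500
L_2(12.1) = (12.1 - 4)/(10 - 4) × (12.1 - 7)/(10 - 7) × (12.1 - 13)/(10 - 13) = 0.688500
L_3(12.1) = (12.1 - 4)/(13 - 4) × (12.1 - 7)/(13 - 7) × (12.1 - 10)/(13 - 10) = 0.535500

P(12.1) = (-9)×L_0(12.1) + (-10)×L_1(12.1) + (-5)×L_2(12.1) + 7×L_3(12.1)
P(12.1) = 2.605500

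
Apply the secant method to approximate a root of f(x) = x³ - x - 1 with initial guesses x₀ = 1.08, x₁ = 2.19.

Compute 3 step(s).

f(x) = x³ - x - 1
x₀ = 1.08, x₁ = 2.19

Secant formula: x_{n+1} = x_n - f(x_n)(x_n - x_{n-1})/(f(x_n) - f(x_{n-1}))

Iteration 1:
  f(1.080000) = -0.820288
  f(2.190000) = 7.313459
  x_2 = 2.190000 - 7.313459×(2.190000 - 1.080000)/(7.313459 - (-0.820288))
       = 1.191943
Iteration 2:
  f(2.190000) = 7.313459
  f(1.191943) = -0.498515
  x_3 = 1.191943 - (-0.498515)×(1.191943 - 2.190000)/(-0.498515 - 7.313459)
       = 1.255634
Iteration 3:
  f(1.191943) = -0.498515
  f(1.255634) = -0.275982
  x_4 = 1.255634 - (-0.275982)×(1.255634 - 1.191943)/(-0.275982 - (-0.498515))
       = 1.334621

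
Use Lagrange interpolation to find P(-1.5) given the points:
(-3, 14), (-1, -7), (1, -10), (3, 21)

Lagrange interpolation formula:
P(x) = Σ yᵢ × Lᵢ(x)
where Lᵢ(x) = Π_{j≠i} (x - xⱼ)/(xᵢ - xⱼ)

L_0(-1.5) = (-1.5 - (-1))/(-3 - (-1)) × (-1.5 - 1)/(-3 - 1) × (-1.5 - 3)/(-3 - 3) = 0.117188
L_1(-1.5) = (-1.5 - (-3))/(-1 - (-3)) × (-1.5 - 1)/(-1 - 1) × (-1.5 - 3)/(-1 - 3) = 1.054688
L_2(-1.5) = (-1.5 - (-3))/(1 - (-3)) × (-1.5 - (-1))/(1 - (-1)) × (-1.5 - 3)/(1 - 3) = -0.210938
L_3(-1.5) = (-1.5 - (-3))/(3 - (-3)) × (-1.5 - (-1))/(3 - (-1)) × (-1.5 - 1)/(3 - 1) = 0.039062

P(-1.5) = 14×L_0(-1.5) + (-7)×L_1(-1.5) + (-10)×L_2(-1.5) + 21×L_3(-1.5)
P(-1.5) = -2.812500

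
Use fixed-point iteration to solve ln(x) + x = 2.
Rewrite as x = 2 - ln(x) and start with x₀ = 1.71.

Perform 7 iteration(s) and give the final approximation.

Equation: ln(x) + x = 2
Fixed-point form: x = 2 - ln(x)
x₀ = 1.71

x_1 = g(1.710000) = 1.463507
x_2 = g(1.463507) = 1.619165
x_3 = g(1.619165) = 1.518090
x_4 = g(1.518090) = 1.582547
x_5 = g(1.582547) = 1.540964
x_6 = g(1.540964) = 1.567592
x_7 = g(1.567592) = 1.550460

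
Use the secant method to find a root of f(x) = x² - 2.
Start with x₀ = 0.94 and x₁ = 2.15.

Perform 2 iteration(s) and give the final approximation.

f(x) = x² - 2
x₀ = 0.94, x₁ = 2.15

Secant formula: x_{n+1} = x_n - f(x_n)(x_n - x_{n-1})/(f(x_n) - f(x_{n-1}))

Iteration 1:
  f(0.940000) = -1.116400
  f(2.150000) = 2.622500
  x_2 = 2.150000 - 2.622500×(2.150000 - 0.940000)/(2.622500 - (-1.116400))
       = 1.301294
Iteration 2:
  f(2.150000) = 2.622500
  f(1.301294) = -0.306633
  x_3 = 1.301294 - (-0.306633)×(1.301294 - 2.150000)/(-0.306633 - 2.622500)
       = 1.390140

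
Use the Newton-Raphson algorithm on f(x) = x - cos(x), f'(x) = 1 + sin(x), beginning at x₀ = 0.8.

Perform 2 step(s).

f(x) = x - cos(x)
f'(x) = 1 + sin(x)
x₀ = 0.8

Newton-Raphson formula: x_{n+1} = x_n - f(x_n)/f'(x_n)

Iteration 1:
  f(0.800000) = 0.103293
  f'(0.800000) = 1.717356
  x_1 = 0.800000 - 0.103293/1.717356 = 0.739853
Iteration 2:
  f(0.739853) = 0.001286
  f'(0.739853) = 1.674180
  x_2 = 0.739853 - 0.001286/1.674180 = 0.739085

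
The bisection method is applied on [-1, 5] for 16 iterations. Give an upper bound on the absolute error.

Bisection error bound: |error| ≤ (b-a)/2^n
|error| ≤ (5 - (-1))/2^16 = 6/2^16
|error| ≤ 0.0000915527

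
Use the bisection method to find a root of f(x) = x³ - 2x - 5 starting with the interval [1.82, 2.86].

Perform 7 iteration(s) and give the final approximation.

f(x) = x³ - 2x - 5
Initial interval: [1.82, 2.86]

Iteration 1:
  c_1 = (1.820000 + 2.860000)/2 = 2.340000
  f(c_1) = f(2.340000) = 3.132904
  f(a) × f(c) < 0, new interval: [1.820000, 2.340000]
Iteration 2:
  c_2 = (1.820000 + 2.340000)/2 = 2.080000
  f(c_2) = f(2.080000) = -0.161088
  f(a) × f(c) ≥ 0, new interval: [2.080000, 2.340000]
Iteration 3:
  c_3 = (2.080000 + 2.340000)/2 = 2.210000
  f(c_3) = f(2.210000) = 1.373861
  f(a) × f(c) < 0, new interval: [2.080000, 2.210000]
Iteration 4:
  c_4 = (2.080000 + 2.210000)/2 = 2.145000
  f(c_4) = f(2.145000) = 0.579199
  f(a) × f(c) < 0, new interval: [2.080000, 2.145000]
Iteration 5:
  c_5 = (2.080000 + 2.145000)/2 = 2.112500
  f(c_5) = f(2.112500) = 0.202361
  f(a) × f(c) < 0, new interval: [2.080000, 2.112500]
Iteration 6:
  c_6 = (2.080000 + 2.112500)/2 = 2.096250
  f(c_6) = f(2.096250) = 0.018976
  f(a) × f(c) < 0, new interval: [2.080000, 2.096250]
Iteration 7:
  c_7 = (2.080000 + 2.096250)/2 = 2.088125
  f(c_7) = f(2.088125) = -0.071470
  f(a) × f(c) ≥ 0, new interval: [2.088125, 2.096250]

After 7 iteration(s), the approximation is c_7 = 2.088125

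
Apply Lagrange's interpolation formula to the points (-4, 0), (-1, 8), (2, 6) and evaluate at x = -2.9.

Lagrange interpolation formula:
P(x) = Σ yᵢ × Lᵢ(x)
where Lᵢ(x) = Π_{j≠i} (x - xⱼ)/(xᵢ - xⱼ)

L_0(-2.9) = (-2.9 - (-1))/(-4 - (-1)) × (-2.9 - 2)/(-4 - 2) = 0.517222
L_1(-2.9) = (-2.9 - (-4))/(-1 - (-4)) × (-2.9 - 2)/(-1 - 2) = 0.598889
L_2(-2.9) = (-2.9 - (-4))/(2 - (-4)) × (-2.9 - (-1))/(2 - (-1)) = -0.116111

P(-2.9) = 0×L_0(-2.9) + 8×L_1(-2.9) + 6×L_2(-2.9)
P(-2.9) = 4.094444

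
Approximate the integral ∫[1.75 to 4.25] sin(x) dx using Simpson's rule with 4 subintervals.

f(x) = sin(x)
a = 1.75, b = 4.25, n = 4
h = (b - a)/n = 0.625000

Simpson's rule: (h/3)[f(x₀) + 4f(x₁) + 2f(x₂) + ... + f(xₙ)]

x_0 = 1.7500, f(x_0) = 0.983986, coefficient = 1
x_1 = 2.3750, f(x_1) = 0.693685, coefficient = 4
x_2 = 3.0000, f(x_2) = 0.141120, coefficient = 2
x_3 = 3.6250, f(x_3) = -0.464799, coefficient = 4
x_4 = 4.2500, f(x_4) = -0.894989, coefficient = 1

I ≈ (0.625000/3) × 1.286782 = 0.268079
Exact value: 0.267841
Error: 0.000238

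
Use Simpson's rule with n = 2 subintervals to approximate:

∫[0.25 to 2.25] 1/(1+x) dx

f(x) = 1/(1+x)
a = 0.25, b = 2.25, n = 2
h = (b - a)/n = 1.000000

Simpson's rule: (h/3)[f(x₀) + 4f(x₁) + 2f(x₂) + ... + f(xₙ)]

x_0 = 0.2500, f(x_0) = 0.800000, coefficient = 1
x_1 = 1.2500, f(x_1) = 0.444444, coefficient = 4
x_2 = 2.2500, f(x_2) = 0.307692, coefficient = 1

I ≈ (1.000000/3) × 2.885470 = 0.961823
Exact value: 0.955511
Error: 0.006312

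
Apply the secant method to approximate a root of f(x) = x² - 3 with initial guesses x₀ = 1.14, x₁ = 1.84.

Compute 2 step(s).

f(x) = x² - 3
x₀ = 1.14, x₁ = 1.84

Secant formula: x_{n+1} = x_n - f(x_n)(x_n - x_{n-1})/(f(x_n) - f(x_{n-1}))

Iteration 1:
  f(1.140000) = -1.700400
  f(1.840000) = 0.385600
  x_2 = 1.840000 - 0.385600×(1.840000 - 1.140000)/(0.385600 - (-1.700400))
       = 1.710604
Iteration 2:
  f(1.840000) = 0.385600
  f(1.710604) = -0.073834
  x_3 = 1.710604 - (-0.073834)×(1.710604 - 1.840000)/(-0.073834 - 0.385600)
       = 1.731399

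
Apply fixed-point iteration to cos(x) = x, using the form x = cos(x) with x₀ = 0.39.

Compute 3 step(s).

Equation: cos(x) = x
Fixed-point form: x = cos(x)
x₀ = 0.39

x_1 = g(0.390000) = 0.924909
x_2 = g(0.924909) = 0.601907
x_3 = g(0.601907) = 0.824257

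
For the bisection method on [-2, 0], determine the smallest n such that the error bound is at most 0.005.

We need (b-a)/2^n ≤ 0.005
(0 - (-2))/2^n ≤ 0.005
2/2^n ≤ 0.005
2^n ≥ 400
n ≥ log₂(400) = 8.64
n ≥ 9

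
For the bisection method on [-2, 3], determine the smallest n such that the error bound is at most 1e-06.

We need (b-a)/2^n ≤ 1e-06
(3 - (-2))/2^n ≤ 1e-06
5/2^n ≤ 1e-06
2^n ≥ 5000000
n ≥ log₂(5000000) = 22.25
n ≥ 23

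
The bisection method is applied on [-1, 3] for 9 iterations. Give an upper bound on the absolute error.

Bisection error bound: |error| ≤ (b-a)/2^n
|error| ≤ (3 - (-1))/2^9 = 4/2^9
|error| ≤ 0.0078125000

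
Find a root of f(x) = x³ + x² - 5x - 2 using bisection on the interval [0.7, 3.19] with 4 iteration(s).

f(x) = x³ + x² - 5x - 2
Initial interval: [0.7, 3.19]

Iteration 1:
  c_1 = (0.700000 + 3.190000)/2 = 1.945000
  f(c_1) = f(1.945000) = -0.583991
  f(a) × f(c) ≥ 0, new interval: [1.945000, 3.190000]
Iteration 2:
  c_2 = (1.945000 + 3.190000)/2 = 2.567500
  f(c_2) = f(2.567500) = 8.679661
  f(a) × f(c) < 0, new interval: [1.945000, 2.567500]
Iteration 3:
  c_3 = (1.945000 + 2.567500)/2 = 2.256250
  f(c_3) = f(2.256250) = 3.295225
  f(a) × f(c) < 0, new interval: [1.945000, 2.256250]
Iteration 4:
  c_4 = (1.945000 + 2.256250)/2 = 2.100625
  f(c_4) = f(2.100625) = 1.178772
  f(a) × f(c) < 0, new interval: [1.945000, 2.100625]

After 4 iteration(s), the approximation is c_4 = 2.100625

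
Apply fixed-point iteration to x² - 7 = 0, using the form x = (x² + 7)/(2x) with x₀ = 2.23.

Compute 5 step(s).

Equation: x² - 7 = 0
Fixed-point form: x = (x² + 7)/(2x)
x₀ = 2.23

x_1 = g(2.230000) = 2.684507
x_2 = g(2.684507) = 2.646031
x_3 = g(2.646031) = 2.645751
x_4 = g(2.645751) = 2.645751
x_5 = g(2.645751) = 2.645751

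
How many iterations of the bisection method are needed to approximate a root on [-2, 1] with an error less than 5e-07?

We need (b-a)/2^n ≤ 5e-07
(1 - (-2))/2^n ≤ 5e-07
3/2^n ≤ 5e-07
2^n ≥ 6000000
n ≥ log₂(6000000) = 22.52
n ≥ 23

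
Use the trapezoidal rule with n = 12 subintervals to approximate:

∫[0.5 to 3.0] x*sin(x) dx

f(x) = x*sin(x)
a = 0.5, b = 3.0, n = 12
h = (b - a)/n = 0.208333

Trapezoidal rule: (h/2)[f(x₀) + 2f(x₁) + 2f(x₂) + ... + f(xₙ)]

x_0 = 0.5000, f(x_0) = 0.239713, coefficient = 1
x_1 = 0.7083, f(x_1) = 0.460820, coefficient = 2
x_2 = 0.9167, f(x_2) = 0.727446, coefficient = 2
x_3 = 1.1250, f(x_3) = 1.015051, coefficient = 2
x_4 = 1.3333, f(x_4) = 1.295917, coefficient = 2
x_5 = 1.5417, f(x_5) = 1.541013, coefficient = 2
x_6 = 1.7500, f(x_6) = 1.721975, coefficient = 2
x_7 = 1.9583, f(x_7) = 1.813109, coefficient = 2
x_8 = 2.1667, f(x_8) = 1.793264, coefficient = 2
x_9 = 2.3750, f(x_9) = 1.647502, coefficient = 2
x_10 = 2.5833, f(x_10) = 1.368419, coefficient = 2
x_11 = 2.7917, f(x_11) = 0.957062, coefficient = 2
x_12 = 3.0000, f(x_12) = 0.423360, coefficient = 1

I ≈ (0.208333/2) × 29.346229 = 3.056899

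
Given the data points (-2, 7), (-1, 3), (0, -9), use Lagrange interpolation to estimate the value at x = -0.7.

Lagrange interpolation formula:
P(x) = Σ yᵢ × Lᵢ(x)
where Lᵢ(x) = Π_{j≠i} (x - xⱼ)/(xᵢ - xⱼ)

L_0(-0.7) = (-0.7 - (-1))/(-2 - (-1)) × (-0.7 - 0)/(-2 - 0) = -0.105000
L_1(-0.7) = (-0.7 - (-2))/(-1 - (-2)) × (-0.7 - 0)/(-1 - 0) = 0.910000
L_2(-0.7) = (-0.7 - (-2))/(0 - (-2)) × (-0.7 - (-1))/(0 - (-1)) = 0.195000

P(-0.7) = 7×L_0(-0.7) + 3×L_1(-0.7) + (-9)×L_2(-0.7)
P(-0.7) = 0.240000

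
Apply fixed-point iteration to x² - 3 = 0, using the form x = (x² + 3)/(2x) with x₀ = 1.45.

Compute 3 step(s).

Equation: x² - 3 = 0
Fixed-point form: x = (x² + 3)/(2x)
x₀ = 1.45

x_1 = g(1.450000) = 1.759483
x_2 = g(1.759483) = 1.732265
x_3 = g(1.732265) = 1.732051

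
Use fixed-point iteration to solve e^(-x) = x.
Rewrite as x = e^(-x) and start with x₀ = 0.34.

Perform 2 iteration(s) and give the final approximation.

Equation: e^(-x) = x
Fixed-point form: x = e^(-x)
x₀ = 0.34

x_1 = g(0.340000) = 0.711770
x_2 = g(0.711770) = 0.490775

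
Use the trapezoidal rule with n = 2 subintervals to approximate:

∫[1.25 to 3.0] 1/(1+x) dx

f(x) = 1/(1+x)
a = 1.25, b = 3.0, n = 2
h = (b - a)/n = 0.875000

Trapezoidal rule: (h/2)[f(x₀) + 2f(x₁) + 2f(x₂) + ... + f(xₙ)]

x_0 = 1.2500, f(x_0) = 0.444444, coefficient = 1
x_1 = 2.1250, f(x_1) = 0.320000, coefficient = 2
x_2 = 3.0000, f(x_2) = 0.250000, coefficient = 1

I ≈ (0.875000/2) × 1.334444 = 0.583819
Exact value: 0.575364
Error: 0.008455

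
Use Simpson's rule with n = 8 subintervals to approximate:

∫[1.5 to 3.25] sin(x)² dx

f(x) = sin(x)²
a = 1.5, b = 3.25, n = 8
h = (b - a)/n = 0.218750

Simpson's rule: (h/3)[f(x₀) + 4f(x₁) + 2f(x₂) + ... + f(xₙ)]

x_0 = 1.5000, f(x_0) = 0.994996, coefficient = 1
x_1 = 1.7188, f(x_1) = 0.978269, coefficient = 4
x_2 = 1.9375, f(x_2) = 0.871449, coefficient = 2
x_3 = 2.1562, f(x_3) = 0.694658, coefficient = 4
x_4 = 2.3750, f(x_4) = 0.481199, coefficient = 2
x_5 = 2.5938, f(x_5) = 0.271281, coefficient = 4
x_6 = 2.8125, f(x_6) = 0.104448, coefficient = 2
x_7 = 3.0312, f(x_7) = 0.012126, coefficient = 4
x_8 = 3.2500, f(x_8) = 0.011706, coefficient = 1

I ≈ (0.218750/3) × 11.746233 = 0.856496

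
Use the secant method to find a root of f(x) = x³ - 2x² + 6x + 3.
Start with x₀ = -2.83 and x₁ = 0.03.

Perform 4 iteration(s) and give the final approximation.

f(x) = x³ - 2x² + 6x + 3
x₀ = -2.83, x₁ = 0.03

Secant formula: x_{n+1} = x_n - f(x_n)(x_n - x_{n-1})/(f(x_n) - f(x_{n-1}))

Iteration 1:
  f(-2.830000) = -52.662987
  f(0.030000) = 3.178227
  x_2 = 0.030000 - 3.178227×(0.030000 - (-2.830000))/(3.178227 - (-52.662987))
       = -0.132778
Iteration 2:
  f(0.030000) = 3.178227
  f(-0.132778) = 2.165730
  x_3 = -0.132778 - 2.165730×(-0.132778 - 0.030000)/(2.165730 - 3.178227)
       = -0.480961
Iteration 3:
  f(-0.132778) = 2.165730
  f(-0.480961) = -0.459666
  x_4 = -0.480961 - (-0.459666)×(-0.480961 - (-0.132778))/(-0.459666 - 2.165730)
       = -0.419999
Iteration 4:
  f(-0.480961) = -0.459666
  f(-0.419999) = 0.053119
  x_5 = -0.419999 - 0.053119×(-0.419999 - (-0.480961))/(0.053119 - (-0.459666))
       = -0.426314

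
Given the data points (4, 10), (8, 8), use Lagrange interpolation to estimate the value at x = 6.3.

Lagrange interpolation formula:
P(x) = Σ yᵢ × Lᵢ(x)
where Lᵢ(x) = Π_{j≠i} (x - xⱼ)/(xᵢ - xⱼ)

L_0(6.3) = (6.3 - 8)/(4 - 8) = 0.425000
L_1(6.3) = (6.3 - 4)/(8 - 4) = 0.575000

P(6.3) = 10×L_0(6.3) + 8×L_1(6.3)
P(6.3) = 8.850000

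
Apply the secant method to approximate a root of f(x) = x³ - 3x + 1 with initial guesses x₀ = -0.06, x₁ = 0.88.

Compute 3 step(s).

f(x) = x³ - 3x + 1
x₀ = -0.06, x₁ = 0.88

Secant formula: x_{n+1} = x_n - f(x_n)(x_n - x_{n-1})/(f(x_n) - f(x_{n-1}))

Iteration 1:
  f(-0.060000) = 1.179784
  f(0.880000) = -0.958528
  x_2 = 0.880000 - (-0.958528)×(0.880000 - (-0.060000))/(-0.958528 - 1.179784)
       = 0.458632
Iteration 2:
  f(0.880000) = -0.958528
  f(0.458632) = -0.279426
  x_3 = 0.458632 - (-0.279426)×(0.458632 - 0.880000)/(-0.279426 - (-0.958528))
       = 0.285254
Iteration 3:
  f(0.458632) = -0.279426
  f(0.285254) = 0.167448
  x_4 = 0.285254 - 0.167448×(0.285254 - 0.458632)/(0.167448 - (-0.279426))
       = 0.350221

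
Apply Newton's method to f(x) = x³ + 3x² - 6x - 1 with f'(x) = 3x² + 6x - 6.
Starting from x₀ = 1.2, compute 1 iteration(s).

f(x) = x³ + 3x² - 6x - 1
f'(x) = 3x² + 6x - 6
x₀ = 1.2

Newton-Raphson formula: x_{n+1} = x_n - f(x_n)/f'(x_n)

Iteration 1:
  f(1.200000) = -2.152000
  f'(1.200000) = 5.520000
  x_1 = 1.200000 - (-2.152000)/5.520000 = 1.589855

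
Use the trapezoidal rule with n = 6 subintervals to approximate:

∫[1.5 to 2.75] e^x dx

f(x) = e^x
a = 1.5, b = 2.75, n = 6
h = (b - a)/n = 0.208333

Trapezoidal rule: (h/2)[f(x₀) + 2f(x₁) + 2f(x₂) + ... + f(xₙ)]

x_0 = 1.5000, f(x_0) = 4.481689, coefficient = 1
x_1 = 1.7083, f(x_1) = 5.519754, coefficient = 2
x_2 = 1.9167, f(x_2) = 6.798260, coefficient = 2
x_3 = 2.1250, f(x_3) = 8.372897, coefficient = 2
x_4 = 2.3333, f(x_4) = 10.312259, coefficient = 2
x_5 = 2.5417, f(x_5) = 12.700821, coefficient = 2
x_6 = 2.7500, f(x_6) = 15.642632, coefficient = 1

I ≈ (0.208333/2) × 107.532304 = 11.201282
Exact value: 11.160943
Error: 0.040339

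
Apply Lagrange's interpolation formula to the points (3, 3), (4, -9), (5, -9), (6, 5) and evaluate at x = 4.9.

Lagrange interpolation formula:
P(x) = Σ yᵢ × Lᵢ(x)
where Lᵢ(x) = Π_{j≠i} (x - xⱼ)/(xᵢ - xⱼ)

L_0(4.9) = (4.9 - 4)/(3 - 4) × (4.9 - 5)/(3 - 5) × (4.9 - 6)/(3 - 6) = -0.016500
L_1(4.9) = (4.9 - 3)/(4 - 3) × (4.9 - 5)/(4 - 5) × (4.9 - 6)/(4 - 6) = 0.104500
L_2(4.9) = (4.9 - 3)/(5 - 3) × (4.9 - 4)/(5 - 4) × (4.9 - 6)/(5 - 6) = 0.940500
L_3(4.9) = (4.9 - 3)/(6 - 3) × (4.9 - 4)/(6 - 4) × (4.9 - 5)/(6 - 5) = -0.028500

P(4.9) = 3×L_0(4.9) + (-9)×L_1(4.9) + (-9)×L_2(4.9) + 5×L_3(4.9)
P(4.9) = -9.597000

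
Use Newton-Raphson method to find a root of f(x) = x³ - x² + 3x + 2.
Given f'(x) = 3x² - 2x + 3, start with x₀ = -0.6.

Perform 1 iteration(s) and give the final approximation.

f(x) = x³ - x² + 3x + 2
f'(x) = 3x² - 2x + 3
x₀ = -0.6

Newton-Raphson formula: x_{n+1} = x_n - f(x_n)/f'(x_n)

Iteration 1:
  f(-0.600000) = -0.376000
  f'(-0.600000) = 5.280000
  x_1 = -0.600000 - (-0.376000)/5.280000 = -0.528788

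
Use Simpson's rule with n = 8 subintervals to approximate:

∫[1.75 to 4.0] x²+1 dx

f(x) = x²+1
a = 1.75, b = 4.0, n = 8
h = (b - a)/n = 0.281250

Simpson's rule: (h/3)[f(x₀) + 4f(x₁) + 2f(x₂) + ... + f(xₙ)]

x_0 = 1.7500, f(x_0) = 4.062500, coefficient = 1
x_1 = 2.0312, f(x_1) = 5.125977, coefficient = 4
x_2 = 2.3125, f(x_2) = 6.347656, coefficient = 2
x_3 = 2.5938, f(x_3) = 7.727539, coefficient = 4
x_4 = 2.8750, f(x_4) = 9.265625, coefficient = 2
x_5 = 3.1562, f(x_5) = 10.961914, coefficient = 4
x_6 = 3.4375, f(x_6) = 12.816406, coefficient = 2
x_7 = 3.7188, f(x_7) = 14.829102, coefficient = 4
x_8 = 4.0000, f(x_8) = 17.000000, coefficient = 1

I ≈ (0.281250/3) × 232.500000 = 21.796875
Exact value: 21.796875
Error: 0.000000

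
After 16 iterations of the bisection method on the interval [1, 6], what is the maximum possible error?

Bisection error bound: |error| ≤ (b-a)/2^n
|error| ≤ (6 - 1)/2^16 = 5/2^16
|error| ≤ 0.0000762939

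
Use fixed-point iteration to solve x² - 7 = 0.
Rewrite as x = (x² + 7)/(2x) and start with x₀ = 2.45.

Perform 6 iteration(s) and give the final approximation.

Equation: x² - 7 = 0
Fixed-point form: x = (x² + 7)/(2x)
x₀ = 2.45

x_1 = g(2.450000) = 2.653571
x_2 = g(2.653571) = 2.645763
x_3 = g(2.645763) = 2.645751
x_4 = g(2.645751) = 2.645751
x_5 = g(2.645751) = 2.645751
x_6 = g(2.645751) = 2.645751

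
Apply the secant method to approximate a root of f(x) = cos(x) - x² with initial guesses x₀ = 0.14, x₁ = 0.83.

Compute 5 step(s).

f(x) = cos(x) - x²
x₀ = 0.14, x₁ = 0.83

Secant formula: x_{n+1} = x_n - f(x_n)(x_n - x_{n-1})/(f(x_n) - f(x_{n-1}))

Iteration 1:
  f(0.140000) = 0.970616
  f(0.830000) = -0.014024
  x_2 = 0.830000 - (-0.014024)×(0.830000 - 0.140000)/(-0.014024 - 0.970616)
       = 0.820172
Iteration 2:
  f(0.830000) = -0.014024
  f(0.820172) = 0.009413
  x_3 = 0.820172 - 0.009413×(0.820172 - 0.830000)/(0.009413 - (-0.014024))
       = 0.824119
Iteration 3:
  f(0.820172) = 0.009413
  f(0.824119) = 0.000031
  x_4 = 0.824119 - 0.000031×(0.824119 - 0.820172)/(0.000031 - 0.009413)
       = 0.824132
Iteration 4:
  f(0.824119) = 0.000031
  f(0.824132) = 0.000000
  x_5 = 0.824132 - 0.000000×(0.824132 - 0.824119)/(0.000000 - 0.000031)
       = 0.824132
Iteration 5:
  f(0.824132) = 0.000000
  f(0.824132) = 0.000000
  x_6 = 0.824132 - 0.000000×(0.824132 - 0.824132)/(0.000000 - 0.000000)
       = 0.824132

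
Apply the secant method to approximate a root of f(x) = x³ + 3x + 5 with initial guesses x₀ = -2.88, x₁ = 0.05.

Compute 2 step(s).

f(x) = x³ + 3x + 5
x₀ = -2.88, x₁ = 0.05

Secant formula: x_{n+1} = x_n - f(x_n)(x_n - x_{n-1})/(f(x_n) - f(x_{n-1}))

Iteration 1:
  f(-2.880000) = -27.527872
  f(0.050000) = 5.150125
  x_2 = 0.050000 - 5.150125×(0.050000 - (-2.880000))/(5.150125 - (-27.527872))
       = -0.411775
Iteration 2:
  f(0.050000) = 5.150125
  f(-0.411775) = 3.694857
  x_3 = -0.411775 - 3.694857×(-0.411775 - 0.050000)/(3.694857 - 5.150125)
       = -1.584198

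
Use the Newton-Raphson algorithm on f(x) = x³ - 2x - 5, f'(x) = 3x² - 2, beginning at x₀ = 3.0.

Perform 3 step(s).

f(x) = x³ - 2x - 5
f'(x) = 3x² - 2
x₀ = 3.0

Newton-Raphson formula: x_{n+1} = x_n - f(x_n)/f'(x_n)

Iteration 1:
  f(3.000000) = 16.000000
  f'(3.000000) = 25.000000
  x_1 = 3.000000 - 16.000000/25.000000 = 2.360000
Iteration 2:
  f(2.360000) = 3.424256
  f'(2.360000) = 14.708800
  x_2 = 2.360000 - 3.424256/14.708800 = 2.127197
Iteration 3:
  f(2.127197) = 0.371100
  f'(2.127197) = 11.574898
  x_3 = 2.127197 - 0.371100/11.574898 = 2.095136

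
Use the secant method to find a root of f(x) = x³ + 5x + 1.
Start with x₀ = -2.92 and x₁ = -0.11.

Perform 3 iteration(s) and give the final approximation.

f(x) = x³ + 5x + 1
x₀ = -2.92, x₁ = -0.11

Secant formula: x_{n+1} = x_n - f(x_n)(x_n - x_{n-1})/(f(x_n) - f(x_{n-1}))

Iteration 1:
  f(-2.920000) = -38.497088
  f(-0.110000) = 0.448669
  x_2 = -0.110000 - 0.448669×(-0.110000 - (-2.920000))/(0.448669 - (-38.497088))
       = -0.142372
Iteration 2:
  f(-0.110000) = 0.448669
  f(-0.142372) = 0.285253
  x_3 = -0.142372 - 0.285253×(-0.142372 - (-0.110000))/(0.285253 - 0.448669)
       = -0.198880
Iteration 3:
  f(-0.142372) = 0.285253
  f(-0.198880) = -0.002266
  x_4 = -0.198880 - (-0.002266)×(-0.198880 - (-0.142372))/(-0.002266 - 0.285253)
       = -0.198435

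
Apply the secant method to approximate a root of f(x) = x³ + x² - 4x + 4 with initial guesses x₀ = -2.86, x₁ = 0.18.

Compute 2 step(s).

f(x) = x³ + x² - 4x + 4
x₀ = -2.86, x₁ = 0.18

Secant formula: x_{n+1} = x_n - f(x_n)(x_n - x_{n-1})/(f(x_n) - f(x_{n-1}))

Iteration 1:
  f(-2.860000) = 0.225944
  f(0.180000) = 3.318232
  x_2 = 0.180000 - 3.318232×(0.180000 - (-2.860000))/(3.318232 - 0.225944)
       = -3.082123
Iteration 2:
  f(0.180000) = 3.318232
  f(-3.082123) = -3.450607
  x_3 = -3.082123 - (-3.450607)×(-3.082123 - 0.180000)/(-3.450607 - 3.318232)
       = -1.419164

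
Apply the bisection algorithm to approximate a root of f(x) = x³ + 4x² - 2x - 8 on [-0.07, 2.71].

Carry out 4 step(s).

f(x) = x³ + 4x² - 2x - 8
Initial interval: [-0.07, 2.71]

Iteration 1:
  c_1 = (-0.070000 + 2.710000)/2 = 1.320000
  f(c_1) = f(1.320000) = -1.370432
  f(a) × f(c) ≥ 0, new interval: [1.320000, 2.710000]
Iteration 2:
  c_2 = (1.320000 + 2.710000)/2 = 2.015000
  f(c_2) = f(2.015000) = 12.392253
  f(a) × f(c) < 0, new interval: [1.320000, 2.015000]
Iteration 3:
  c_3 = (1.320000 + 2.015000)/2 = 1.667500
  f(c_3) = f(1.667500) = 4.423803
  f(a) × f(c) < 0, new interval: [1.320000, 1.667500]
Iteration 4:
  c_4 = (1.320000 + 1.667500)/2 = 1.493750
  f(c_4) = f(1.493750) = 1.270644
  f(a) × f(c) < 0, new interval: [1.320000, 1.493750]

After 4 iteration(s), the approximation is c_4 = 1.493750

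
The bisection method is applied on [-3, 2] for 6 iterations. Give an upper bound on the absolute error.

Bisection error bound: |error| ≤ (b-a)/2^n
|error| ≤ (2 - (-3))/2^6 = 5/2^6
|error| ≤ 0.0781250000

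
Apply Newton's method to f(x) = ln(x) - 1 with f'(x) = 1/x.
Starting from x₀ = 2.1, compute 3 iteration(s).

f(x) = ln(x) - 1
f'(x) = 1/x
x₀ = 2.1

Newton-Raphson formula: x_{n+1} = x_n - f(x_n)/f'(x_n)

Iteration 1:
  f(2.100000) = -0.258063
  f'(2.100000) = 0.476190
  x_1 = 2.100000 - (-0.258063)/0.476190 = 2.641932
Iteration 2:
  f(2.641932) = -0.028490
  f'(2.641932) = 0.378511
  x_2 = 2.641932 - (-0.028490)/0.378511 = 2.717199
Iteration 3:
  f(2.717199) = -0.000398
  f'(2.717199) = 0.368026
  x_3 = 2.717199 - (-0.000398)/0.368026 = 2.718282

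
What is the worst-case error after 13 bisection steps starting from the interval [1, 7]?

Bisection error bound: |error| ≤ (b-a)/2^n
|error| ≤ (7 - 1)/2^13 = 6/2^13
|error| ≤ 0.0007324219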